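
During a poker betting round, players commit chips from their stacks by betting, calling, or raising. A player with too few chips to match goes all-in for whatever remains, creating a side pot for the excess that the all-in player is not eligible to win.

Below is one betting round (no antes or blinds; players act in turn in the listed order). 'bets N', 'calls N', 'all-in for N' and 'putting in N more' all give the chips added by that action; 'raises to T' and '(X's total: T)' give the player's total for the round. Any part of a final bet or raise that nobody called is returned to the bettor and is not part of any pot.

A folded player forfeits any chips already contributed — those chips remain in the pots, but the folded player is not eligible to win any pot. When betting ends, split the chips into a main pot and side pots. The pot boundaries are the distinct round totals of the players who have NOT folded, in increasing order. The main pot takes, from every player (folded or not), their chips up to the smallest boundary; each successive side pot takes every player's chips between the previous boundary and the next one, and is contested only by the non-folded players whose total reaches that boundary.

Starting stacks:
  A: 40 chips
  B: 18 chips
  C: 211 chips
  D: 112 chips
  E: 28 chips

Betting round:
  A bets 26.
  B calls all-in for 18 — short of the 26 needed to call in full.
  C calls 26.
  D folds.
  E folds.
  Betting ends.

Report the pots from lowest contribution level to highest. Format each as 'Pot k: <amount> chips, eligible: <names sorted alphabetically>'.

Contributions: A=26, B=18, C=26
Folded: D, E
Pot levels (distinct totals of non-folded players): 18, 26
Layer 1-18: 18 each from A, B, C = 18*3 = 54 chips; eligible A, B, C
Layer 19-26: 8 each from A, C = 8*2 = 16 chips; eligible A, C

Pot 1: 54 chips, eligible: A, B, C
Pot 2: 16 chips, eligible: A, C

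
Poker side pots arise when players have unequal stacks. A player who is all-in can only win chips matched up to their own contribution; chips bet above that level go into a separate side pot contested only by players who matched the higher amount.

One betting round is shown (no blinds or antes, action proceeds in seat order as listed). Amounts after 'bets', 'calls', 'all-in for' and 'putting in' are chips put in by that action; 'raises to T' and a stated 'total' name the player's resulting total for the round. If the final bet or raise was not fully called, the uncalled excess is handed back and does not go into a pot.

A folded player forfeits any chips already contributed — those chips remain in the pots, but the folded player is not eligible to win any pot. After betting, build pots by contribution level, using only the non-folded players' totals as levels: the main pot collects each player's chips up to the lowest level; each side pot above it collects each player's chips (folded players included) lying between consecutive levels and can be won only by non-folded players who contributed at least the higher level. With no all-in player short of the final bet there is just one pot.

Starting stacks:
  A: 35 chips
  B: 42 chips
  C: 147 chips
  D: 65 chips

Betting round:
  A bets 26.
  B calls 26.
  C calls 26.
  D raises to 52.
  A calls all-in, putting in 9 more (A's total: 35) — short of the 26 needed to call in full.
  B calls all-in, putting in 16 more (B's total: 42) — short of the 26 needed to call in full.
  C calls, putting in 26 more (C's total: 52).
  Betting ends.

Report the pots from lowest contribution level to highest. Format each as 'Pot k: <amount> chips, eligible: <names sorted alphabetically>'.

Contributions: A=35, B=42, C=52, D=52
Pot levels (distinct totals of non-folded players): 35, 42, 52
Layer 1-35: 35 each from A, B, C, D = 35*4 = 140 chips; eligible A, B, C, D
Layer 36-42: 7 each from B, C, D = 7*3 = 21 chips; eligible B, C, D
Layer 43-52: 10 each from C, D = 10*2 = 20 chips; eligible C, D

Pot 1: 140 chips, eligible: A, B, C, D
Pot 2: 21 chips, eligible: B, C, D
Pot 3: 20 chips, eligible: C, D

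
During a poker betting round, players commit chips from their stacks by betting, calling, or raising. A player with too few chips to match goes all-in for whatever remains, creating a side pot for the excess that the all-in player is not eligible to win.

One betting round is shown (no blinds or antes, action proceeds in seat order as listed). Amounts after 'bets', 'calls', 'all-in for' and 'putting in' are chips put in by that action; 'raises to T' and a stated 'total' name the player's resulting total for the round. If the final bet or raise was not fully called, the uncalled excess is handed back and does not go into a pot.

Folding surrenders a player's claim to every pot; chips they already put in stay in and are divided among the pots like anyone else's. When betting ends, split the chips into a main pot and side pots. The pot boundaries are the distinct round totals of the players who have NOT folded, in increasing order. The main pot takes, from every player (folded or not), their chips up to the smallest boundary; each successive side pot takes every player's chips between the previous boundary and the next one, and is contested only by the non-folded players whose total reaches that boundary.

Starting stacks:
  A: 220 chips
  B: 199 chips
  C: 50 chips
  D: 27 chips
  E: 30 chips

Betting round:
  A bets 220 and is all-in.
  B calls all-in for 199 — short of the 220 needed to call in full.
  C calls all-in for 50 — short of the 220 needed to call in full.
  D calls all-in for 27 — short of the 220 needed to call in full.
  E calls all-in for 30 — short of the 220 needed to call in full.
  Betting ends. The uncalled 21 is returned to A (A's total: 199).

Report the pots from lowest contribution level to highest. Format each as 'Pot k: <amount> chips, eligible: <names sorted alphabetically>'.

Contributions (after 21 returned to A): A=199, B=199, C=50, D=27, E=30
Pot levels (distinct totals of non-folded players): 27, 30, 50, 199
Layer 1-27: 27 each from A, B, C, D, E = 27*5 = 135 chips; eligible A, B, C, D, E
Layer 28-30: 3 each from A, B, C, E = 3*4 = 12 chips; eligible A, B, C, E
Layer 31-50: 20 each from A, B, C = 20*3 = 60 chips; eligible A, B, C
Layer 51-199: 149 each from A, B = 149*2 = 298 chips; eligible A, B

Pot 1: 135 chips, eligible: A, B, C, D, E
Pot 2: 12 chips, eligible: A, B, C, E
Pot 3: 60 chips, eligible: A, B, C
Pot 4: 298 chips, eligible: A, B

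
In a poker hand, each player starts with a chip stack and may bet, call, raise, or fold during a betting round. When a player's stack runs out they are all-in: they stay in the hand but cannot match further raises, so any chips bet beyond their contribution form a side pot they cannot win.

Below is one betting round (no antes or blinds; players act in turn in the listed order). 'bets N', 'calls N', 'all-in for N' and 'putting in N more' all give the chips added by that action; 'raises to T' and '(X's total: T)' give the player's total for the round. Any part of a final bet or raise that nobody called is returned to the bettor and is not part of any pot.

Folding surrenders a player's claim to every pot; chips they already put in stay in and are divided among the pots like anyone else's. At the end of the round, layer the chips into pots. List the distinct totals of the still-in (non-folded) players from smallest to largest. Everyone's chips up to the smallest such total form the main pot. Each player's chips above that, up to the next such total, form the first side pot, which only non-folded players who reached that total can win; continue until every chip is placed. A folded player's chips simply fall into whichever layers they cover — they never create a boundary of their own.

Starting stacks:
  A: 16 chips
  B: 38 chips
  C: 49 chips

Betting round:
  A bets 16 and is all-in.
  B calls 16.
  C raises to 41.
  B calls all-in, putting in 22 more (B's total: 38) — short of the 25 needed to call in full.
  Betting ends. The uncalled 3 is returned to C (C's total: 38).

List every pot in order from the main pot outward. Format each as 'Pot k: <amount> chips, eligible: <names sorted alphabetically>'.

Pot 1: 48 chips, eligible: A, B, C
Pot 2: 44 chips, eligible: B, C

Derivation:
Contributions (after 3 returned to C): A=16, B=38, C=38
Pot levels (distinct totals of non-folded players): 16, 38
Layer 1-16: 16 each from A, B, C = 16*3 = 48 chips; eligible A, B, C
Layer 17-38: 22 each from B, C = 22*2 = 44 chips; eligible B, C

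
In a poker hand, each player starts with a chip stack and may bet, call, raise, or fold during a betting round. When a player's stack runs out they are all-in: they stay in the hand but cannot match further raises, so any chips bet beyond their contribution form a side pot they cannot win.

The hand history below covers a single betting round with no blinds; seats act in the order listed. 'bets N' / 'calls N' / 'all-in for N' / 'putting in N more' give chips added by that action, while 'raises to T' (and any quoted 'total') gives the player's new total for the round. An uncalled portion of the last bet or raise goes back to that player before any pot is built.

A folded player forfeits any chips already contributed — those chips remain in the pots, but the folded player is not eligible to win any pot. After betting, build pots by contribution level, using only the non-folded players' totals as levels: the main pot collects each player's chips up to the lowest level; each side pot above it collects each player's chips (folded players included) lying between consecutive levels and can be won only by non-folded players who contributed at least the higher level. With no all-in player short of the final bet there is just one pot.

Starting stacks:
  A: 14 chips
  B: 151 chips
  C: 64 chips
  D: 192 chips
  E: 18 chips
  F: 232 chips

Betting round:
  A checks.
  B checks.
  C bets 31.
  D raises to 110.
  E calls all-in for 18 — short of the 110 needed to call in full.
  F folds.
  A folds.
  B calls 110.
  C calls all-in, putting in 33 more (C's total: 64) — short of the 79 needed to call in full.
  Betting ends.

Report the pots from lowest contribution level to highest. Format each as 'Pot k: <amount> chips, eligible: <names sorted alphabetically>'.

Contributions: B=110, C=64, D=110, E=18
Folded: A, F
Pot levels (distinct totals of non-folded players): 18, 64, 110
Layer 1-18: 18 each from B, C, D, E = 18*4 = 72 chips; eligible B, C, D, E
Layer 19-64: 46 each from B, C, D = 46*3 = 138 chips; eligible B, C, D
Layer 65-110: 46 each from B, D = 46*2 = 92 chips; eligible B, D

Pot 1: 72 chips, eligible: B, C, D, E
Pot 2: 138 chips, eligible: B, C, D
Pot 3: 92 chips, eligible: B, D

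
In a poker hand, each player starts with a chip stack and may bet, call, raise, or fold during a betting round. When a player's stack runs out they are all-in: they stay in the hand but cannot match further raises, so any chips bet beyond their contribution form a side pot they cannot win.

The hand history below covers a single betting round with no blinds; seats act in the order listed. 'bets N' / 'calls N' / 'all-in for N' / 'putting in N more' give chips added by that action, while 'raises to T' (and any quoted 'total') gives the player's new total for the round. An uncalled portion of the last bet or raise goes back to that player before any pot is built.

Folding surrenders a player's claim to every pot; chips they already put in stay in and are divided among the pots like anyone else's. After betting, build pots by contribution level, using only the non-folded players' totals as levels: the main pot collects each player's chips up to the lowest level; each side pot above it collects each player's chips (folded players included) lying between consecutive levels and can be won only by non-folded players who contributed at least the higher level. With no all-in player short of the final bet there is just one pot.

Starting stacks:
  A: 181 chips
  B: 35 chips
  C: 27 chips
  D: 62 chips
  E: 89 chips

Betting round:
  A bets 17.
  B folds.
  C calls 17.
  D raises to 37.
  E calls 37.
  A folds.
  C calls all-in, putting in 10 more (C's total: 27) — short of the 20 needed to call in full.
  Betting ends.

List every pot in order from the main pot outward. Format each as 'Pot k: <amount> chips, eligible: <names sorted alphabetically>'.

Contributions: A=17, C=27, D=37, E=37
Folded: A, B
Pot levels (distinct totals of non-folded players): 27, 37
Layer 1-27: A 17 + C 27 + D 27 + E 27 = 98 chips; eligible C, D, E
Layer 28-37: 10 each from D, E = 10*2 = 20 chips; eligible D, E

Pot 1: 98 chips, eligible: C, D, E
Pot 2: 20 chips, eligible: D, E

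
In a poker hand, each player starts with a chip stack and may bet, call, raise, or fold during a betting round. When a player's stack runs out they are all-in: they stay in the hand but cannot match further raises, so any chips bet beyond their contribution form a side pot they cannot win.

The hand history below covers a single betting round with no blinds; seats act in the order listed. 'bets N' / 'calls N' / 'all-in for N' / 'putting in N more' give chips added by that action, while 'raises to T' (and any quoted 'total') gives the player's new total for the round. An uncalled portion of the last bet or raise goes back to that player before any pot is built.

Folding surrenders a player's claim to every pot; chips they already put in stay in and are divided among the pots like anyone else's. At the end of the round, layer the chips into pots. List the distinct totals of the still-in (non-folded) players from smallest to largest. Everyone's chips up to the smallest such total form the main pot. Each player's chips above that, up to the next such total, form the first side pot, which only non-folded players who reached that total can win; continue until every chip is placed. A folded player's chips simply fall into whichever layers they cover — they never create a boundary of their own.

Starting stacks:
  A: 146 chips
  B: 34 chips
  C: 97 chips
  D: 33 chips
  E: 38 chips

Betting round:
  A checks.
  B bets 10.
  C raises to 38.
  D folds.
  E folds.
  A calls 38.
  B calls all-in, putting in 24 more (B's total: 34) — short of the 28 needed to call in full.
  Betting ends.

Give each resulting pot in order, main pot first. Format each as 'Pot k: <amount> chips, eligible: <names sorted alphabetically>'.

Contributions: A=38, B=34, C=38
Folded: D, E
Pot levels (distinct totals of non-folded players): 34, 38
Layer 1-34: 34 each from A, B, C = 34*3 = 102 chips; eligible A, B, C
Layer 35-38: 4 each from A, C = 4*2 = 8 chips; eligible A, C

Pot 1: 102 chips, eligible: A, B, C
Pot 2: 8 chips, eligible: A, C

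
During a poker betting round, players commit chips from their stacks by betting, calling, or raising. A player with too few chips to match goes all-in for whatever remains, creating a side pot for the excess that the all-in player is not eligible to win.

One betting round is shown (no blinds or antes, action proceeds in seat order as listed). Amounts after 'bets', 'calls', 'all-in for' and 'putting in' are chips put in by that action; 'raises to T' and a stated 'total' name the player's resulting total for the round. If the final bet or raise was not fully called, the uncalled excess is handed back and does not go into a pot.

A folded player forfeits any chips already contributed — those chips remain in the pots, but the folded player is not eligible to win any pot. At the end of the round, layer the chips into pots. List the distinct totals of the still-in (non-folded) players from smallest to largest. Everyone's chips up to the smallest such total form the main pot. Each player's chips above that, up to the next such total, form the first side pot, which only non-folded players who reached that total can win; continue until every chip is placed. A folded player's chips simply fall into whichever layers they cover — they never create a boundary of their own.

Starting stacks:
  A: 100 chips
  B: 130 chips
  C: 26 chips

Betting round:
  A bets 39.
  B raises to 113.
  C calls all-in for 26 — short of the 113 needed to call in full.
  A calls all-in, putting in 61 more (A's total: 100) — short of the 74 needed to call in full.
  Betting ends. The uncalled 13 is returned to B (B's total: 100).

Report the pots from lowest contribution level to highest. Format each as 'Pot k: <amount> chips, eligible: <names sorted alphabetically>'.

Contributions (after 13 returned to B): A=100, B=100, C=26
Pot levels (distinct totals of non-folded players): 26, 100
Layer 1-26: 26 each from A, B, C = 26*3 = 78 chips; eligible A, B, C
Layer 27-100: 74 each from A, B = 74*2 = 148 chips; eligible A, B

Pot 1: 78 chips, eligible: A, B, C
Pot 2: 148 chips, eligible: A, B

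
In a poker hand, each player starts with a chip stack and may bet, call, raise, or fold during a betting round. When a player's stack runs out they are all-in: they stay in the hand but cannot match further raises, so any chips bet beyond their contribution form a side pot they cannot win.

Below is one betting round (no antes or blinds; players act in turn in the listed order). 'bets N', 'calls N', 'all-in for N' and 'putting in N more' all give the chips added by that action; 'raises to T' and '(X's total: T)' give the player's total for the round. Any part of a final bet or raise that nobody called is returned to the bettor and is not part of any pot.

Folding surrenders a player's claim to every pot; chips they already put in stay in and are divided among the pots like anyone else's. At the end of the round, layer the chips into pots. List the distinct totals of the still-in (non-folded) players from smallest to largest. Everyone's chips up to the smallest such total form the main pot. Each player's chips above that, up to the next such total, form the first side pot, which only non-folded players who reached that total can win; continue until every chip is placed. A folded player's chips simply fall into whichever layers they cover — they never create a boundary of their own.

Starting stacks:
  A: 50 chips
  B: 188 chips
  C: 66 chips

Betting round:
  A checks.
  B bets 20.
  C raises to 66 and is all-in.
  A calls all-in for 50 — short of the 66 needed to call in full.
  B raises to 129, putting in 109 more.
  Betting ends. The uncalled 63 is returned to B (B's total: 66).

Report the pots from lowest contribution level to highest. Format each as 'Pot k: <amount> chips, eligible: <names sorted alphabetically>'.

Contributions (after 63 returned to B): A=50, B=66, C=66
Pot levels (distinct totals of non-folded players): 50, 66
Layer 1-50: 50 each from A, B, C = 50*3 = 150 chips; eligible A, B, C
Layer 51-66: 16 each from B, C = 16*2 = 32 chips; eligible B, C

Pot 1: 150 chips, eligible: A, B, C
Pot 2: 32 chips, eligible: B, C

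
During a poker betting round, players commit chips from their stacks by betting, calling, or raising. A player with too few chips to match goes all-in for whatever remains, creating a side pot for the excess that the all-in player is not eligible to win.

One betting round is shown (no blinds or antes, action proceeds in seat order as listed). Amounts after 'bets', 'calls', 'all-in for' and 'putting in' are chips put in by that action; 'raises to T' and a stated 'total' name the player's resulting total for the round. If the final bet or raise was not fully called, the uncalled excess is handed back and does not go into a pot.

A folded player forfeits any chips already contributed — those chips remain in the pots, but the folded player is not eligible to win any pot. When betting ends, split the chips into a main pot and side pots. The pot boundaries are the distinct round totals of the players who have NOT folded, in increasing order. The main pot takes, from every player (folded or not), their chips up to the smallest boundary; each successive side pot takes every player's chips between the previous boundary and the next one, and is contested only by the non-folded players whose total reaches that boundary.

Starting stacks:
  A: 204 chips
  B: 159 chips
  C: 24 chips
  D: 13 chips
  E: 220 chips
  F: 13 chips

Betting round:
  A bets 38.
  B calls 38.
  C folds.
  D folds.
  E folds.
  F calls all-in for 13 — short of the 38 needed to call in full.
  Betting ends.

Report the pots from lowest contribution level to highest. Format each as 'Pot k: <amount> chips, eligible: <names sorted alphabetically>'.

Contributions: A=38, B=38, F=13
Folded: C, D, E
Pot levels (distinct totals of non-folded players): 13, 38
Layer 1-13: 13 each from A, B, F = 13*3 = 39 chips; eligible A, B, F
Layer 14-38: 25 each from A, B = 25*2 = 50 chips; eligible A, B

Pot 1: 39 chips, eligible: A, B, F
Pot 2: 50 chips, eligible: A, B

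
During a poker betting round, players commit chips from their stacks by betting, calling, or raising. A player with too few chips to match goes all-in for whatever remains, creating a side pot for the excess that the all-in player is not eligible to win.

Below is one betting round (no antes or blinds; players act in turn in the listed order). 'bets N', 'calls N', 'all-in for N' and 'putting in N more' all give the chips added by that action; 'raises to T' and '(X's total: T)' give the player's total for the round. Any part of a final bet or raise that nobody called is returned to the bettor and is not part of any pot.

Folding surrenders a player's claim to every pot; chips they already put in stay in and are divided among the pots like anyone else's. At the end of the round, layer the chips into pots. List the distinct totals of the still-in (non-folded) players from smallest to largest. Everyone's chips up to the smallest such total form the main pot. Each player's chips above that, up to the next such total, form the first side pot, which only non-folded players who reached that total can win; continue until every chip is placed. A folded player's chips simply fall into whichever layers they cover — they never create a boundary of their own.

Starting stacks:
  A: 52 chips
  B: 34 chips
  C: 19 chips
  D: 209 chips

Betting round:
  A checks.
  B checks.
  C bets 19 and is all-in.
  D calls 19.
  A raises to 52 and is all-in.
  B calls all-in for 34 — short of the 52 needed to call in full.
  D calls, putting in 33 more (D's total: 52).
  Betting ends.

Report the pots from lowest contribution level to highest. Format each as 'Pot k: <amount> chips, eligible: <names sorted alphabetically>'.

Pot 1: 76 chips, eligible: A, B, C, D
Pot 2: 45 chips, eligible: A, B, D
Pot 3: 36 chips, eligible: A, D

Derivation:
Contributions: A=52, B=34, C=19, D=52
Pot levels (distinct totals of non-folded players): 19, 34, 52
Layer 1-19: 19 each from A, B, C, D = 19*4 = 76 chips; eligible A, B, C, D
Layer 20-34: 15 each from A, B, D = 15*3 = 45 chips; eligible A, B, D
Layer 35-52: 18 each from A, D = 18*2 = 36 chips; eligible A, D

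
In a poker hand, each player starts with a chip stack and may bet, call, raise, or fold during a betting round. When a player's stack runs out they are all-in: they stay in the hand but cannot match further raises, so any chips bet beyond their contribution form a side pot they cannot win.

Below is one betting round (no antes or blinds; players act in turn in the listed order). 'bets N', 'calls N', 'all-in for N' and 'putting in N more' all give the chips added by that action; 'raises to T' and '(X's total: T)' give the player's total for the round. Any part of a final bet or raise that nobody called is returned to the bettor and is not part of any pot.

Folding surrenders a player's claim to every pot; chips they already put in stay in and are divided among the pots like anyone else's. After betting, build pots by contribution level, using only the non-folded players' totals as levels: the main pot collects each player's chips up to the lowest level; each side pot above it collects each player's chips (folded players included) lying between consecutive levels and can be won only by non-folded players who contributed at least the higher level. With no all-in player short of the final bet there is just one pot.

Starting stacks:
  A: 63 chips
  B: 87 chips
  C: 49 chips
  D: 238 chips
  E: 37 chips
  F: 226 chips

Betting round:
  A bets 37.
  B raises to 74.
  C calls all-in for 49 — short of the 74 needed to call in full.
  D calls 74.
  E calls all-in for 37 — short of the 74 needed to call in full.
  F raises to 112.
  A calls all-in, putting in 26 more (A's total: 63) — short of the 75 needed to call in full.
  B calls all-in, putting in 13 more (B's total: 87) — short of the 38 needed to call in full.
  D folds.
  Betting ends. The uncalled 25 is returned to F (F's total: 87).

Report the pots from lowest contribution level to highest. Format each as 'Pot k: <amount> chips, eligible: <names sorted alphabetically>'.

Pot 1: 222 chips, eligible: A, B, C, E, F
Pot 2: 60 chips, eligible: A, B, C, F
Pot 3: 56 chips, eligible: A, B, F
Pot 4: 59 chips, eligible: B, F

Derivation:
Contributions (after 25 returned to F): A=63, B=87, C=49, D=74, E=37, F=87
Folded: D
Pot levels (distinct totals of non-folded players): 37, 49, 63, 87
Layer 1-37: 37 each from A, B, C, D, E, F = 37*6 = 222 chips; eligible A, B, C, E, F
Layer 38-49: 12 each from A, B, C, D, F = 12*5 = 60 chips; eligible A, B, C, F
Layer 50-63: 14 each from A, B, D, F = 14*4 = 56 chips; eligible A, B, F
Layer 64-87: B 24 + D 11 + F 24 = 59 chips; eligible B, F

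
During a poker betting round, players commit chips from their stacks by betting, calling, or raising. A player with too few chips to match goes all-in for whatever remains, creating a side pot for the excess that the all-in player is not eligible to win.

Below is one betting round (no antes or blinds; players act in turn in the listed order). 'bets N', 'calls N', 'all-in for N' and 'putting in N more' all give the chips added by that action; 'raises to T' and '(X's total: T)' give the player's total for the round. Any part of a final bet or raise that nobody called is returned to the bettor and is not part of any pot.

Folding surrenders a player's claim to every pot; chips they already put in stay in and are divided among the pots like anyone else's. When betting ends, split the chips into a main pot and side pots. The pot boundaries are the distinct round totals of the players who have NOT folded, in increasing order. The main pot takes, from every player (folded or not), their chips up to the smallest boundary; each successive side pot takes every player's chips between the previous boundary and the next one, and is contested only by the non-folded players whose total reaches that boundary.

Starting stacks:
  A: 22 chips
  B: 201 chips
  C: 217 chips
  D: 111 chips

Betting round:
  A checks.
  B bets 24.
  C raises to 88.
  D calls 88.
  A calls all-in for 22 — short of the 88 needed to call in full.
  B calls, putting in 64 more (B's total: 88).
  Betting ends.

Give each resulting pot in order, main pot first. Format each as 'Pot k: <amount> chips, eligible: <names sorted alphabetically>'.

Pot 1: 88 chips, eligible: A, B, C, D
Pot 2: 198 chips, eligible: B, C, D

Derivation:
Contributions: A=22, B=88, C=88, D=88
Pot levels (distinct totals of non-folded players): 22, 88
Layer 1-22: 22 each from A, B, C, D = 22*4 = 88 chips; eligible A, B, C, D
Layer 23-88: 66 each from B, C, D = 66*3 = 198 chips; eligible B, C, D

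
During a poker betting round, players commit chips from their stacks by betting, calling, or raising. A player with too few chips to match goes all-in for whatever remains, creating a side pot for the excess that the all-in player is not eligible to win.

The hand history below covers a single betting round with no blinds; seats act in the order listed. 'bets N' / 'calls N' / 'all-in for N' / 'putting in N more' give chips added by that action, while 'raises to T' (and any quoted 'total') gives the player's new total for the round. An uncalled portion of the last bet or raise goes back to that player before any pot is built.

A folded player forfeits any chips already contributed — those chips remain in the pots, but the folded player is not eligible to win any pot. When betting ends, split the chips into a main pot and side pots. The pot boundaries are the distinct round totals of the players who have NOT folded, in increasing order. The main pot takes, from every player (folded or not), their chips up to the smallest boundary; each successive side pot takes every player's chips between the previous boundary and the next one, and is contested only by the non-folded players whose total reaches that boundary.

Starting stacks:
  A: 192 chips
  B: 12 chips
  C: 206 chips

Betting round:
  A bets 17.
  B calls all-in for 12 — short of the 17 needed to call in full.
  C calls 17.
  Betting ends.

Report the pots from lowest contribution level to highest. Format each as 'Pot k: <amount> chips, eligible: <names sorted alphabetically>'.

Contributions: A=17, B=12, C=17
Pot levels (distinct totals of non-folded players): 12, 17
Layer 1-12: 12 each from A, B, C = 12*3 = 36 chips; eligible A, B, C
Layer 13-17: 5 each from A, C = 5*2 = 10 chips; eligible A, C

Pot 1: 36 chips, eligible: A, B, C
Pot 2: 10 chips, eligible: A, C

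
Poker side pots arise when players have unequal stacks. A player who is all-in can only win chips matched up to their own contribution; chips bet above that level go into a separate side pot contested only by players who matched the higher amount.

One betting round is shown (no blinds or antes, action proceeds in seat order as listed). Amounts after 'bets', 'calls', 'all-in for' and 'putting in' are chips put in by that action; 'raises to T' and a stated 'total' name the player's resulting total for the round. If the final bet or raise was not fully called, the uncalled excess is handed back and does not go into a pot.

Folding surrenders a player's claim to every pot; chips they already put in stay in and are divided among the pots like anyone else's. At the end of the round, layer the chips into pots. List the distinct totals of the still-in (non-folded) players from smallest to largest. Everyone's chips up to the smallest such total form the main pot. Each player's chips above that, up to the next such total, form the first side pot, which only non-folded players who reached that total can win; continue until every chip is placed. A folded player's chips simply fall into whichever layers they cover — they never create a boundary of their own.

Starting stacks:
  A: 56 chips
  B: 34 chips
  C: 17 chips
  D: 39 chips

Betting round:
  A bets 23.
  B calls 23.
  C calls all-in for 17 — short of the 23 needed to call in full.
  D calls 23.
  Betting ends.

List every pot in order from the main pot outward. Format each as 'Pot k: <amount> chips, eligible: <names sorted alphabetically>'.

Pot 1: 68 chips, eligible: A, B, C, D
Pot 2: 18 chips, eligible: A, B, D

Derivation:
Contributions: A=23, B=23, C=17, D=23
Pot levels (distinct totals of non-folded players): 17, 23
Layer 1-17: 17 each from A, B, C, D = 17*4 = 68 chips; eligible A, B, C, D
Layer 18-23: 6 each from A, B, D = 6*3 = 18 chips; eligible A, B, D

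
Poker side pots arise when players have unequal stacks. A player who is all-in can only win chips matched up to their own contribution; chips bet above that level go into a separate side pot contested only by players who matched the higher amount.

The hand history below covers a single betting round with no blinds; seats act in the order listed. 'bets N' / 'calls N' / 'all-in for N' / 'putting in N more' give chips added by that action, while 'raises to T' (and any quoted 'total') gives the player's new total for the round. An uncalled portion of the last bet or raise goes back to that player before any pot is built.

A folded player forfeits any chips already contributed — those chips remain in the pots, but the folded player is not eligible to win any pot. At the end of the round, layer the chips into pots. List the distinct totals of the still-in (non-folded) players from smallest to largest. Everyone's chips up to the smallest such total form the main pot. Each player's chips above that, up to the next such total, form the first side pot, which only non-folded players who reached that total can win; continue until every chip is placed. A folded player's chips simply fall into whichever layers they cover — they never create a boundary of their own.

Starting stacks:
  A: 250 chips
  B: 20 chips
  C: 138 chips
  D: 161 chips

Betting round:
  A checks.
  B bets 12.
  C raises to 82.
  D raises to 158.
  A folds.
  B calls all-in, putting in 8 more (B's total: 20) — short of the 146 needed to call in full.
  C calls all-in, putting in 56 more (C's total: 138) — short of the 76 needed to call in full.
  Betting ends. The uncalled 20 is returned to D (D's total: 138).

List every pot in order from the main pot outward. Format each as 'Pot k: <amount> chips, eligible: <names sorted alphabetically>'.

Pot 1: 60 chips, eligible: B, C, D
Pot 2: 236 chips, eligible: C, D

Derivation:
Contributions (after 20 returned to D): B=20, C=138, D=138
Folded: A
Pot levels (distinct totals of non-folded players): 20, 138
Layer 1-20: 20 each from B, C, D = 20*3 = 60 chips; eligible B, C, D
Layer 21-138: 118 each from C, D = 118*2 = 236 chips; eligible C, D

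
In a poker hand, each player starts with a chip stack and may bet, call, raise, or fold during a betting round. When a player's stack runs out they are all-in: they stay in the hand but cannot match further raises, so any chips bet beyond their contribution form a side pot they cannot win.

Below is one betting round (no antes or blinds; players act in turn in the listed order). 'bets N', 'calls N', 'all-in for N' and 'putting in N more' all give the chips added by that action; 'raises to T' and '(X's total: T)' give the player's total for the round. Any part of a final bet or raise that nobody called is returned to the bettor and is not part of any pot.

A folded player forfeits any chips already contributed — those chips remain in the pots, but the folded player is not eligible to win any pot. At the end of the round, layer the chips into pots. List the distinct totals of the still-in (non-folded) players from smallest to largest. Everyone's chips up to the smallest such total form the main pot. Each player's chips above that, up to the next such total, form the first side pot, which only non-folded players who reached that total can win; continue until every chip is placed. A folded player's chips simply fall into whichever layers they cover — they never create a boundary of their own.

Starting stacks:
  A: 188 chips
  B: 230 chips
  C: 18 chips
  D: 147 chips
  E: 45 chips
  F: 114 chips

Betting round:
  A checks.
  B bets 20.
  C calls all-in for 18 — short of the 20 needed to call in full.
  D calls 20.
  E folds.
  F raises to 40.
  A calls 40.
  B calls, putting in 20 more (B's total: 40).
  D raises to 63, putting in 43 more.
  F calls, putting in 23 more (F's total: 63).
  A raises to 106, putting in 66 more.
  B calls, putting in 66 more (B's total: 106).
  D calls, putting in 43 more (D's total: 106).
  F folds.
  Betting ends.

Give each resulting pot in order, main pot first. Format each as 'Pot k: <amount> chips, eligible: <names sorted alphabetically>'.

Pot 1: 90 chips, eligible: A, B, C, D
Pot 2: 309 chips, eligible: A, B, D

Derivation:
Contributions: A=106, B=106, C=18, D=106, F=63
Folded: E, F
Pot levels (distinct totals of non-folded players): 18, 106
Layer 1-18: 18 each from A, B, C, D, F = 18*5 = 90 chips; eligible A, B, C, D
Layer 19-106: A 88 + B 88 + D 88 + F 45 = 309 chips; eligible A, B, D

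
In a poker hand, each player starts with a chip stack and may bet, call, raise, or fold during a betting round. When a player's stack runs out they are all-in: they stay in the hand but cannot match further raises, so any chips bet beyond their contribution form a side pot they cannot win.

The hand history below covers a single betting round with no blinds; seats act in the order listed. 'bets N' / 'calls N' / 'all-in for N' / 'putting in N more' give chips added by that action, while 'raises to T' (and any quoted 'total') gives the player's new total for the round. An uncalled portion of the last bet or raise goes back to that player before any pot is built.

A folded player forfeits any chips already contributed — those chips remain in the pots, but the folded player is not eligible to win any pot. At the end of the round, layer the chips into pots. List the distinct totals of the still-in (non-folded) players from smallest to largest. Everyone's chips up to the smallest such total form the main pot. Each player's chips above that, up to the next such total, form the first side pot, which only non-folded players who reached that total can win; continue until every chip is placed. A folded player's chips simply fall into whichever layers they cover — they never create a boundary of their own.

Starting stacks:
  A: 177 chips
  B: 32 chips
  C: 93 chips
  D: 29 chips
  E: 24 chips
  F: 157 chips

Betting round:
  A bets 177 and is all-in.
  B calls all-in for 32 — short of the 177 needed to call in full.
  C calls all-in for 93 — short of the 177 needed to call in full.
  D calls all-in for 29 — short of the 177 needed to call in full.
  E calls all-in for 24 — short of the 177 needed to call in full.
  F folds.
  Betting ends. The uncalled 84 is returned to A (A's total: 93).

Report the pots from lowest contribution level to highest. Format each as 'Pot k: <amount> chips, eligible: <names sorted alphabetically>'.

Pot 1: 120 chips, eligible: A, B, C, D, E
Pot 2: 20 chips, eligible: A, B, C, D
Pot 3: 9 chips, eligible: A, B, C
Pot 4: 122 chips, eligible: A, C

Derivation:
Contributions (after 84 returned to A): A=93, B=32, C=93, D=29, E=24
Folded: F
Pot levels (distinct totals of non-folded players): 24, 29, 32, 93
Layer 1-24: 24 each from A, B, C, D, E = 24*5 = 120 chips; eligible A, B, C, D, E
Layer 25-29: 5 each from A, B, C, D = 5*4 = 20 chips; eligible A, B, C, D
Layer 30-32: 3 each from A, B, C = 3*3 = 9 chips; eligible A, B, C
Layer 33-93: 61 each from A, C = 61*2 = 122 chips; eligible A, C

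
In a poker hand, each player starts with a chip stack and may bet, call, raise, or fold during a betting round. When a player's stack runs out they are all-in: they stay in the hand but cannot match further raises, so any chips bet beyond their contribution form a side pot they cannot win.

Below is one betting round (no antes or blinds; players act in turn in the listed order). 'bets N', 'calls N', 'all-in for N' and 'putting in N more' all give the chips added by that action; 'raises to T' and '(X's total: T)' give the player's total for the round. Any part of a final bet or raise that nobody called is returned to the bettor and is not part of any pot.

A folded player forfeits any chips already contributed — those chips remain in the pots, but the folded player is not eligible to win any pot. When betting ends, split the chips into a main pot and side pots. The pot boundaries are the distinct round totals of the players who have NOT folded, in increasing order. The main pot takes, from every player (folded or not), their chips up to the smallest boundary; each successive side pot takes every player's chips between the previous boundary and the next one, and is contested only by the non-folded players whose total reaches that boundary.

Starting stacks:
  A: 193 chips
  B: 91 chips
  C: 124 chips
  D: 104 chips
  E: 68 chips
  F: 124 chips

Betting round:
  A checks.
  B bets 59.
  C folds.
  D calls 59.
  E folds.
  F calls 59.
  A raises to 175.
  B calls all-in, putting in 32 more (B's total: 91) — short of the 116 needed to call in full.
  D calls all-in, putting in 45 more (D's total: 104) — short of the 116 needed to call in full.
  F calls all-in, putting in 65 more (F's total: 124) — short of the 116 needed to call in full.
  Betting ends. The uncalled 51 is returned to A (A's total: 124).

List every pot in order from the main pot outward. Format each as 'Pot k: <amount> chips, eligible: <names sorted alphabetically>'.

Contributions (after 51 returned to A): A=124, B=91, D=104, F=124
Folded: C, E
Pot levels (distinct totals of non-folded players): 91, 104, 124
Layer 1-91: 91 each from A, B, D, F = 91*4 = 364 chips; eligible A, B, D, F
Layer 92-104: 13 each from A, D, F = 13*3 = 39 chips; eligible A, D, F
Layer 105-124: 20 each from A, F = 20*2 = 40 chips; eligible A, F

Pot 1: 364 chips, eligible: A, B, D, F
Pot 2: 39 chips, eligible: A, D, F
Pot 3: 40 chips, eligible: A, F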